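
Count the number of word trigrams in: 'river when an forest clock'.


Word trigrams from [5] words:
  Trigram 1: (river when an)
  Trigram 2: (when an forest)
  Trigram 3: (an forest clock)
Total word trigrams: 5 - 2 = 3

3


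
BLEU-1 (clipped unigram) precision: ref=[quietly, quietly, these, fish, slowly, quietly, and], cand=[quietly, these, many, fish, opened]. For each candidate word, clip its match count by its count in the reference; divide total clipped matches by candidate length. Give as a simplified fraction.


Reference word counts: {'and': 1, 'fish': 1, 'quietly': 3, 'slowly': 1, 'these': 1}
Checking each candidate word (with clipping):
  'quietly' -> in reference (ref count 3, used 1/3) -> match (matches: 1)
  'these' -> in reference (ref count 1, used 1/1) -> match (matches: 2)
  'many' -> not in reference -> no match (matches: 2)
  'fish' -> in reference (ref count 1, used 1/1) -> match (matches: 3)
  'opened' -> not in reference -> no match (matches: 3)
Clipped matches: 3, Candidate length: 5
Precision = 3/5

3/5


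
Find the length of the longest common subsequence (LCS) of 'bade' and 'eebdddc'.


DP table for LCS of 'bade' and 'eebdddc':
       e  e  b  d  d  d  c
    0  0  0  0  0  0  0  0
  b 0  0  0  1  1  1  1  1
  a 0  0  0  1  1  1  1  1
  d 0  0  0  1  2  2  2  2
  e 0  1  1  1  2  2  2  2
LCS: 'bd'
LCS length = 2

2


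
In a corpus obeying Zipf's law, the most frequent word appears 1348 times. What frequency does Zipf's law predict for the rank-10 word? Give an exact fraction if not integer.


Zipf's law: freq(rank) = f1 / rank
f1 = 1348, rank = 10
freq = 1348 / 10
GCD(1348, 10) = 2
Simplified: 674/5

674/5


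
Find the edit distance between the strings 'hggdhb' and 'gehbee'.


Building DP table for s1='hggdhb' (len 6) and s2='gehbee' (len 6):
       g  e  h  b  e  e
    0  1  2  3  4  5  6
  h 1  1  2  2  3  4  5
  g 2  1  2  3  3  4  5
  g 3  2  2  3  4  4  5
  d 4  3  3  3  4  5  5
  h 5  4  4  3  4  5  6
  b 6  5  5  4  3  4  5
Edit distance = dp[6][6] = 5

5


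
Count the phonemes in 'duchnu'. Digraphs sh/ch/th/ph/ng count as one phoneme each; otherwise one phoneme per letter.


Parsing 'duchnu' greedily, digraphs first:
  'd' -> consonant phoneme (phonemes so far: 1)
  'u' -> vowel phoneme (phonemes so far: 2)
  'ch' -> digraph (1 consonant phoneme) (phonemes so far: 3)
  'n' -> consonant phoneme (phonemes so far: 4)
  'u' -> vowel phoneme (phonemes so far: 5)
Total phonemes: 5

5


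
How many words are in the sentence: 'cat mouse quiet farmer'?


Counting words by splitting on spaces:
  Word 1: 'cat'
  Word 2: 'mouse'
  Word 3: 'quiet'
  Word 4: 'farmer'
Total words: 4

4


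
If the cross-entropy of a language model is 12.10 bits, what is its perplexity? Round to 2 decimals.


Perplexity formula: PP = 2^H
H = 12.10
PP = 2^12.10
Decompose: 2^12.10 = 2^12 * 2^0.10
2^12 = 4096, 2^0.10 ~ 1.0717735
PP ~ 4096 * 1.0717735 = 4389.9842560
Rounded to 2 decimals: 4389.98

4389.98


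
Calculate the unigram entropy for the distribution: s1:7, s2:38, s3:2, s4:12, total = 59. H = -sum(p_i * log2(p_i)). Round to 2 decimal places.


Computing entropy H = -sum(p_i * log2(p_i)):
  s1: p = 7/59 = 0.1186, -p*log2(p) = 0.3649
  s2: p = 38/59 = 0.6441, -p*log2(p) = 0.4088
  s3: p = 2/59 = 0.0339, -p*log2(p) = 0.1655
  s4: p = 12/59 = 0.2034, -p*log2(p) = 0.4673
H = sum of terms = 1.4065
Rounded to 2 decimals: 1.41

1.41


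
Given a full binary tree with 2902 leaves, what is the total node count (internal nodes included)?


Leaf nodes (terminals): 2902
Internal nodes = n - 1 = 2902 - 1 = 2901
Total = leaves + internal = 2902 + 2901 = 5803

5803


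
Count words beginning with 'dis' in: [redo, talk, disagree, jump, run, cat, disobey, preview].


Checking each word for prefix 'dis':
  'redo' -> no (count: 0)
  'talk' -> no (count: 0)
  'disagree' -> YES, starts with 'dis' (count: 1)
  'jump' -> no (count: 1)
  'run' -> no (count: 1)
  'cat' -> no (count: 1)
  'disobey' -> YES, starts with 'dis' (count: 2)
  'preview' -> no (count: 2)
Total with prefix 'dis': 2

2


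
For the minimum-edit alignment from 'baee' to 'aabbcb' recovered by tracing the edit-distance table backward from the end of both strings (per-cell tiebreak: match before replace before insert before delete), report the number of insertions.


Edit distance = 5. Backtracking from cell (4, 6) with preference match > replace > insert > delete,
then listing the resulting alignment 'baee' -> 'aabbcb' left to right:
  Step 1: insert 'a' [insertion #1]
  Step 2: insert 'a' [insertion #2]
  Step 3: keep 'b'
  Step 4: replace a->b
  Step 5: replace e->c
  Step 6: replace e->b
Total insertions: 2

2


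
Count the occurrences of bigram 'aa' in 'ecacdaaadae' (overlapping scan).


Scanning 'ecacdaaadae' for bigram 'aa':
  Position 0: 'ec' -> no
  Position 1: 'ca' -> no
  Position 2: 'ac' -> no
  Position 3: 'cd' -> no
  Position 4: 'da' -> no
  Position 5: 'aa' -> MATCH
  Position 6: 'aa' -> MATCH
  Position 7: 'ad' -> no
  Position 8: 'da' -> no
  Position 9: 'ae' -> no
Total matches: 2

2


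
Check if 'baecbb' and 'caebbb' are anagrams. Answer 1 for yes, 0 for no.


Sort characters of 'baecbb': 'abbbce'
Sort characters of 'caebbb': 'abbbce'
Sorted forms match -> they ARE anagrams
Result: 1

1


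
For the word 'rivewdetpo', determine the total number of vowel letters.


Scanning each character of 'rivewdetpo':
  Position 1: 'r' -> consonant (running count: 0)
  Position 2: 'i' -> vowel (running count: 1)
  Position 3: 'v' -> consonant (running count: 1)
  Position 4: 'e' -> vowel (running count: 2)
  Position 5: 'w' -> consonant (running count: 2)
  Position 6: 'd' -> consonant (running count: 2)
  Position 7: 'e' -> vowel (running count: 3)
  Position 8: 't' -> consonant (running count: 3)
  Position 9: 'p' -> consonant (running count: 3)
  Position 10: 'o' -> vowel (running count: 4)
Total vowels: 4

4


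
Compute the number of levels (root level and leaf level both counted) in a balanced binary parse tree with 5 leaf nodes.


In a balanced binary tree with n leaves the deepest leaf is ceil(log2(n)) edges below the root,
so counting node levels inclusive of root and leaves gives ceil(log2(n)) + 1 levels.
log2(5) = 2.3219
ceil(2.3219) = 3
levels = 3 + 1 = 4

4


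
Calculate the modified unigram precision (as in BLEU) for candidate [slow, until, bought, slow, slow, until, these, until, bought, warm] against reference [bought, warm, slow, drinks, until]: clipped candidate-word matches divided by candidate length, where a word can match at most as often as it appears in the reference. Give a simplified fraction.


Reference word counts: {'bought': 1, 'drinks': 1, 'slow': 1, 'until': 1, 'warm': 1}
Checking each candidate word (with clipping):
  'slow' -> in reference (ref count 1, used 1/1) -> match (matches: 1)
  'until' -> in reference (ref count 1, used 1/1) -> match (matches: 2)
  'bought' -> in reference (ref count 1, used 1/1) -> match (matches: 3)
  'slow' -> ref count 1 already used up (1/1) -> clipped, no match (matches: 3)
  'slow' -> ref count 1 already used up (1/1) -> clipped, no match (matches: 3)
  'until' -> ref count 1 already used up (1/1) -> clipped, no match (matches: 3)
  'these' -> not in reference -> no match (matches: 3)
  'until' -> ref count 1 already used up (1/1) -> clipped, no match (matches: 3)
  'bought' -> ref count 1 already used up (1/1) -> clipped, no match (matches: 3)
  'warm' -> in reference (ref count 1, used 1/1) -> match (matches: 4)
Clipped matches: 4, Candidate length: 10
Precision = 4/10 = 2/5

2/5


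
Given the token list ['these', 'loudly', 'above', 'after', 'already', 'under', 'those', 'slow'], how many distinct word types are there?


Listing all tokens and tracking unique types:
  Token 1: 'these' -> NEW (unique so far: 1)
  Token 2: 'loudly' -> NEW (unique so far: 2)
  Token 3: 'above' -> NEW (unique so far: 3)
  Token 4: 'after' -> NEW (unique so far: 4)
  Token 5: 'already' -> NEW (unique so far: 5)
  Token 6: 'under' -> NEW (unique so far: 6)
  Token 7: 'those' -> NEW (unique so far: 7)
  Token 8: 'slow' -> NEW (unique so far: 8)
Unique types: ('above', 'after', 'already', 'loudly', 'slow', 'these', 'those', 'under')
Vocabulary size: 8

8


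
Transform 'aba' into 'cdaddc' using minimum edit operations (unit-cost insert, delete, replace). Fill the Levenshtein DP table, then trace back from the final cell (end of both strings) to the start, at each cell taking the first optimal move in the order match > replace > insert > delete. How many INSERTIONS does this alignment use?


Edit distance = 5. Backtracking from cell (3, 6) with preference match > replace > insert > delete,
then listing the resulting alignment 'aba' -> 'cdaddc' left to right:
  Step 1: insert 'c' [insertion #1]
  Step 2: insert 'd' [insertion #2]
  Step 3: keep 'a'
  Step 4: insert 'd' [insertion #3]
  Step 5: replace b->d
  Step 6: replace a->c
Total insertions: 3

3


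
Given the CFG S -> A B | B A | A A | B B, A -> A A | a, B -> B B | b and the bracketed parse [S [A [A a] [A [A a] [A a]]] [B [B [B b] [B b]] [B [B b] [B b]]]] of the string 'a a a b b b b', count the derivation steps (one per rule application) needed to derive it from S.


Every bracketed nonterminal node [X ...] in the tree is produced by exactly one rule application.
Reading the tree off as a leftmost derivation:
  Step 1: S  =>  A B   (applied S -> A B)
  Step 2: A B  =>  A A B   (applied A -> A A)
  Step 3: A A B  =>  a A B   (applied A -> a)
  Step 4: a A B  =>  a A A B   (applied A -> A A)
  Step 5: a A A B  =>  a a A B   (applied A -> a)
  Step 6: a a A B  =>  a a a B   (applied A -> a)
  Step 7: a a a B  =>  a a a B B   (applied B -> B B)
  Step 8: a a a B B  =>  a a a B B B   (applied B -> B B)
  Step 9: a a a B B B  =>  a a a b B B   (applied B -> b)
  Step 10: a a a b B B  =>  a a a b b B   (applied B -> b)
  Step 11: a a a b b B  =>  a a a b b B B   (applied B -> B B)
  Step 12: a a a b b B B  =>  a a a b b b B   (applied B -> b)
  Step 13: a a a b b b B  =>  a a a b b b b   (applied B -> b)
Final yield: a a a b b b b
Total rewrite steps: 13

13


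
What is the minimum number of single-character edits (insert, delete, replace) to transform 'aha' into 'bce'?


Building DP table for s1='aha' (len 3) and s2='bce' (len 3):
       b  c  e
    0  1  2  3
  a 1  1  2  3
  h 2  2  2  3
  a 3  3  3  3
Edit distance = dp[3][3] = 3

3


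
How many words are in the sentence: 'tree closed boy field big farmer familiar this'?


Counting words by splitting on spaces:
  Word 1: 'tree'
  Word 2: 'closed'
  Word 3: 'boy'
  Word 4: 'field'
  Word 5: 'big'
  Word 6: 'farmer'
  Word 7: 'familiar'
  Word 8: 'this'
Total words: 8

8


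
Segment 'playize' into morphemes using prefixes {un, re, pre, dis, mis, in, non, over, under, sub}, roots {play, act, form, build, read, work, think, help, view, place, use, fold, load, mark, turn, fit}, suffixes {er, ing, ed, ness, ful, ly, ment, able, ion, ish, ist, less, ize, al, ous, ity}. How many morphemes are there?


Segmenting 'playize' against the inventory:
  'play' -> root (morpheme 1)
  'ize' -> suffix (morpheme 2)
Total morphemes: 2

2


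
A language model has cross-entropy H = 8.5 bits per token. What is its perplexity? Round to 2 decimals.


Perplexity formula: PP = 2^H
H = 8.5
PP = 2^8.5
Decompose: 2^8.5 = 2^8 * 2^0.5 = 2^8 * sqrt(2)
2^8 = 256, sqrt(2) ~ 1.4142136
PP ~ 256 * 1.4142136 = 362.0386816
Rounded to 2 decimals: 362.04

362.04


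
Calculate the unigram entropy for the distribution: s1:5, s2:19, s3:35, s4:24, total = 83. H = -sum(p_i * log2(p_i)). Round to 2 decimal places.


Computing entropy H = -sum(p_i * log2(p_i)):
  s1: p = 5/83 = 0.0602, -p*log2(p) = 0.2442
  s2: p = 19/83 = 0.2289, -p*log2(p) = 0.4869
  s3: p = 35/83 = 0.4217, -p*log2(p) = 0.5253
  s4: p = 24/83 = 0.2892, -p*log2(p) = 0.5176
H = sum of terms = 1.7740
Rounded to 2 decimals: 1.77

1.77


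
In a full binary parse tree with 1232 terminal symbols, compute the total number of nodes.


Leaf nodes (terminals): 1232
Internal nodes = n - 1 = 1232 - 1 = 1231
Total = leaves + internal = 1232 + 1231 = 2463

2463


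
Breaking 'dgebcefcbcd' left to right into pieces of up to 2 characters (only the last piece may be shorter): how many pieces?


'dgebcefcbcd' has 11 characters.
Chunking with max size 2:
  Chunk 1: 'dg' (positions 0-1)
  Chunk 2: 'eb' (positions 2-3)
  Chunk 3: 'ce' (positions 4-5)
  Chunk 4: 'fc' (positions 6-7)
  Chunk 5: 'bc' (positions 8-9)
  Chunk 6: 'd' (positions 10-10)
Total chunks: ceil(11 / 2) = 6

6


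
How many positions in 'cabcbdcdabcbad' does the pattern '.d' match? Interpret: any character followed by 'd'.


Pattern: .d means any character followed by 'd'.
Scanning 'cabcbdcdabcbad' position-by-position:
  Pos 0: window 'ca' -> no
  Pos 1: window 'ab' -> no
  Pos 2: window 'bc' -> no
  Pos 3: window 'cb' -> no
  Pos 4: window 'bd' -> MATCH
  Pos 5: window 'dc' -> no
  Pos 6: window 'cd' -> MATCH
  Pos 7: window 'da' -> no
  Pos 8: window 'ab' -> no
  Pos 9: window 'bc' -> no
  Pos 10: window 'cb' -> no
  Pos 11: window 'ba' -> no
  Pos 12: window 'ad' -> MATCH
  Pos 13: window 'd' -> no
Total matches: 3

3


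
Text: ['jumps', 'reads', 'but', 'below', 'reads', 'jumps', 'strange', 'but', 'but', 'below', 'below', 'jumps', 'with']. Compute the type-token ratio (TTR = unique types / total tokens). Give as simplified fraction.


Tokens: 13
Unique types: ('below', 'but', 'jumps', 'reads', 'strange', 'with') = 6
TTR = 6/13
Already in lowest terms.

6/13


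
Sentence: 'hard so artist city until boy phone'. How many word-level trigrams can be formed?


Word trigrams from [7] words:
  Trigram 1: (hard so artist)
  Trigram 2: (so artist city)
  Trigram 3: (artist city until)
  Trigram 4: (city until boy)
  Trigram 5: (until boy phone)
Total word trigrams: 7 - 2 = 5

5


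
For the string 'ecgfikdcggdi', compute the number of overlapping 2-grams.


String 'ecgfikdcggdi' has length L = 12.
Number of overlapping n-grams = L - n + 1
Substituting: 12 - 2 + 1 = 11

11


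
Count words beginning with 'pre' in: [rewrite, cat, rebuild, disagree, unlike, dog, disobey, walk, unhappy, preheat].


Checking each word for prefix 'pre':
  'rewrite' -> no (count: 0)
  'cat' -> no (count: 0)
  'rebuild' -> no (count: 0)
  'disagree' -> no (count: 0)
  'unlike' -> no (count: 0)
  'dog' -> no (count: 0)
  'disobey' -> no (count: 0)
  'walk' -> no (count: 0)
  'unhappy' -> no (count: 0)
  'preheat' -> YES, starts with 'pre' (count: 1)
Total with prefix 'pre': 1

1


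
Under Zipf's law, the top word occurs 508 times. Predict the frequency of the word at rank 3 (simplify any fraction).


Zipf's law: freq(rank) = f1 / rank
f1 = 508, rank = 3
freq = 508 / 3
GCD(508, 3) = 1
Simplified: 508/3

508/3


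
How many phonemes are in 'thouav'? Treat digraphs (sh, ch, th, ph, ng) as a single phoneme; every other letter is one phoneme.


Parsing 'thouav' greedily, digraphs first:
  'th' -> digraph (1 consonant phoneme) (phonemes so far: 1)
  'o' -> vowel phoneme (phonemes so far: 2)
  'u' -> vowel phoneme (phonemes so far: 3)
  'a' -> vowel phoneme (phonemes so far: 4)
  'v' -> consonant phoneme (phonemes so far: 5)
Total phonemes: 5

5


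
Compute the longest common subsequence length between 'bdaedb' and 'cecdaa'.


DP table for LCS of 'bdaedb' and 'cecdaa':
       c  e  c  d  a  a
    0  0  0  0  0  0  0
  b 0  0  0  0  0  0  0
  d 0  0  0  0  1  1  1
  a 0  0  0  0  1  2  2
  e 0  0  1  1  1  2  2
  d 0  0  1  1  2  2  2
  b 0  0  1  1  2  2  2
LCS: 'da'
LCS length = 2

2


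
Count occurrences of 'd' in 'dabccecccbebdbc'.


Scanning 'dabccecccbebdbc' for 'd':
  Position 0: 'd' -> MATCH (count: 1)
  Position 12: 'd' -> MATCH (count: 2)
Total occurrences of 'd': 2

2


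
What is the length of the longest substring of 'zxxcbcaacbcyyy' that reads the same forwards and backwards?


Scanning 'zxxcbcaacbcyyy' for palindromic substrings.
Substring at positions 3-10: 'cbcaacbc'.
Check: reverse('cbcaacbc') = 'cbcaacbc' -> palindrome confirmed.
Neighbouring characters ('x' / 'y') break symmetry, so it cannot extend further.
No longer palindromic substring exists; longest length = 8

8


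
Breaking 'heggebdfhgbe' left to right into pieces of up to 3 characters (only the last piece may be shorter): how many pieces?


'heggebdfhgbe' has 12 characters.
Chunking with max size 3:
  Chunk 1: 'heg' (positions 0-2)
  Chunk 2: 'geb' (positions 3-5)
  Chunk 3: 'dfh' (positions 6-8)
  Chunk 4: 'gbe' (positions 9-11)
Total chunks: ceil(12 / 3) = 4

4


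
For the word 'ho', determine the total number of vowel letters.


Scanning each character of 'ho':
  Position 1: 'h' -> consonant (running count: 0)
  Position 2: 'o' -> vowel (running count: 1)
Total vowels: 1

1


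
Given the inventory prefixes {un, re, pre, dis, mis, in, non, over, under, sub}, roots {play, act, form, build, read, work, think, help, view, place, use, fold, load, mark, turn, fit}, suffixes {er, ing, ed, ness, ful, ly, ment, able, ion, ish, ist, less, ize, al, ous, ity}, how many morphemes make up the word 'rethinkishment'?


Segmenting 'rethinkishment' against the inventory:
  're' -> prefix (morpheme 1)
  'think' -> root (morpheme 2)
  'ish' -> suffix (morpheme 3)
  'ment' -> suffix (morpheme 4)
Total morphemes: 4

4


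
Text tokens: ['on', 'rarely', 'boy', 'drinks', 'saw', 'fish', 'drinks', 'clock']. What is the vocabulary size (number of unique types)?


Listing all tokens and tracking unique types:
  Token 1: 'on' -> NEW (unique so far: 1)
  Token 2: 'rarely' -> NEW (unique so far: 2)
  Token 3: 'boy' -> NEW (unique so far: 3)
  Token 4: 'drinks' -> NEW (unique so far: 4)
  Token 5: 'saw' -> NEW (unique so far: 5)
  Token 6: 'fish' -> NEW (unique so far: 6)
  Token 7: 'drinks' -> duplicate (unique so far: 6)
  Token 8: 'clock' -> NEW (unique so far: 7)
Unique types: ('boy', 'clock', 'drinks', 'fish', 'on', 'rarely', 'saw')
Vocabulary size: 7

7


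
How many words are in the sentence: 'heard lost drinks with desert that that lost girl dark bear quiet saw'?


Counting words by splitting on spaces:
  Word 1: 'heard'
  Word 2: 'lost'
  Word 3: 'drinks'
  Word 4: 'with'
  Word 5: 'desert'
  Word 6: 'that'
  Word 7: 'that'
  Word 8: 'lost'
  Word 9: 'girl'
  Word 10: 'dark'
  Word 11: 'bear'
  Word 12: 'quiet'
  Word 13: 'saw'
Total words: 13

13


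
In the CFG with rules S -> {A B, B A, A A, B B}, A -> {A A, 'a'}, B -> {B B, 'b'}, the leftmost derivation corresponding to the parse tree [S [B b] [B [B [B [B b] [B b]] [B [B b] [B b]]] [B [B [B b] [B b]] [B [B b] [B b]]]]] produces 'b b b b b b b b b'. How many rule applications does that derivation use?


Every bracketed nonterminal node [X ...] in the tree is produced by exactly one rule application.
Reading the tree off as a leftmost derivation:
  Step 1: S  =>  B B   (applied S -> B B)
  Step 2: B B  =>  b B   (applied B -> b)
  Step 3: b B  =>  b B B   (applied B -> B B)
  Step 4: b B B  =>  b B B B   (applied B -> B B)
  Step 5: b B B B  =>  b B B B B   (applied B -> B B)
  Step 6: b B B B B  =>  b b B B B   (applied B -> b)
  Step 7: b b B B B  =>  b b b B B   (applied B -> b)
  Step 8: b b b B B  =>  b b b B B B   (applied B -> B B)
  Step 9: b b b B B B  =>  b b b b B B   (applied B -> b)
  Step 10: b b b b B B  =>  b b b b b B   (applied B -> b)
  Step 11: b b b b b B  =>  b b b b b B B   (applied B -> B B)
  Step 12: b b b b b B B  =>  b b b b b B B B   (applied B -> B B)
  Step 13: b b b b b B B B  =>  b b b b b b B B   (applied B -> b)
  Step 14: b b b b b b B B  =>  b b b b b b b B   (applied B -> b)
  Step 15: b b b b b b b B  =>  b b b b b b b B B   (applied B -> B B)
  Step 16: b b b b b b b B B  =>  b b b b b b b b B   (applied B -> b)
  Step 17: b b b b b b b b B  =>  b b b b b b b b b   (applied B -> b)
Final yield: b b b b b b b b b
Total rewrite steps: 17

17


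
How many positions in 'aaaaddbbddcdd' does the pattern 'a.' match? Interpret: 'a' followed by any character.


Pattern: a. means 'a' followed by any character.
Scanning 'aaaaddbbddcdd' position-by-position:
  Pos 0: window 'aa' -> MATCH
  Pos 1: window 'aa' -> MATCH
  Pos 2: window 'aa' -> MATCH
  Pos 3: window 'ad' -> MATCH
  Pos 4: window 'dd' -> no
  Pos 5: window 'db' -> no
  Pos 6: window 'bb' -> no
  Pos 7: window 'bd' -> no
  Pos 8: window 'dd' -> no
  Pos 9: window 'dc' -> no
  Pos 10: window 'cd' -> no
  Pos 11: window 'dd' -> no
  Pos 12: window 'd' -> no
Total matches: 4

4


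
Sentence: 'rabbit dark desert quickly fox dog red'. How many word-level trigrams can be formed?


Word trigrams from [7] words:
  Trigram 1: (rabbit dark desert)
  Trigram 2: (dark desert quickly)
  Trigram 3: (desert quickly fox)
  Trigram 4: (quickly fox dog)
  Trigram 5: (fox dog red)
Total word trigrams: 7 - 2 = 5

5


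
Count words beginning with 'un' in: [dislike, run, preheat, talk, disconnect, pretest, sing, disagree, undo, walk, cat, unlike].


Checking each word for prefix 'un':
  'dislike' -> no (count: 0)
  'run' -> no (count: 0)
  'preheat' -> no (count: 0)
  'talk' -> no (count: 0)
  'disconnect' -> no (count: 0)
  'pretest' -> no (count: 0)
  'sing' -> no (count: 0)
  'disagree' -> no (count: 0)
  'undo' -> YES, starts with 'un' (count: 1)
  'walk' -> no (count: 1)
  'cat' -> no (count: 1)
  'unlike' -> YES, starts with 'un' (count: 2)
Total with prefix 'un': 2

2


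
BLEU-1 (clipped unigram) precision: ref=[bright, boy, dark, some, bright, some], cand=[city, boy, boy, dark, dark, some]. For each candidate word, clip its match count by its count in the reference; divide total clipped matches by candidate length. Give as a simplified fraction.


Reference word counts: {'boy': 1, 'bright': 2, 'dark': 1, 'some': 2}
Checking each candidate word (with clipping):
  'city' -> not in reference -> no match (matches: 0)
  'boy' -> in reference (ref count 1, used 1/1) -> match (matches: 1)
  'boy' -> ref count 1 already used up (1/1) -> clipped, no match (matches: 1)
  'dark' -> in reference (ref count 1, used 1/1) -> match (matches: 2)
  'dark' -> ref count 1 already used up (1/1) -> clipped, no match (matches: 2)
  'some' -> in reference (ref count 2, used 1/2) -> match (matches: 3)
Clipped matches: 3, Candidate length: 6
Precision = 3/6 = 1/2

1/2


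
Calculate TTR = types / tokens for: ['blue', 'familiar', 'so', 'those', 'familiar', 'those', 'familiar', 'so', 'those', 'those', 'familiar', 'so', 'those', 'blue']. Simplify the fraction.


Tokens: 14
Unique types: ('blue', 'familiar', 'so', 'those') = 4
TTR = 4/14
Simplify: divide both by 2 -> 2/7
TTR = 2/7

2/7


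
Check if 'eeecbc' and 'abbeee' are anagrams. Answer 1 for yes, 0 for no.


Sort characters of 'eeecbc': 'bcceee'
Sort characters of 'abbeee': 'abbeee'
Sorted forms differ -> they are NOT anagrams
Result: 0

0


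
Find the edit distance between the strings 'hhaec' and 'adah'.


Building DP table for s1='hhaec' (len 5) and s2='adah' (len 4):
       a  d  a  h
    0  1  2  3  4
  h 1  1  2  3  3
  h 2  2  2  3  3
  a 3  2  3  2  3
  e 4  3  3  3  3
  c 5  4  4  4  4
Edit distance = dp[5][4] = 4

4


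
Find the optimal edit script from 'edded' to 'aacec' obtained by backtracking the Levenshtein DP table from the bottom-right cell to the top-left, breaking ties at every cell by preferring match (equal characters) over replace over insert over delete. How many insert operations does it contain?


Edit distance = 4. Backtracking from cell (5, 5) with preference match > replace > insert > delete,
then listing the resulting alignment 'edded' -> 'aacec' left to right:
  Step 1: replace e->a
  Step 2: replace d->a
  Step 3: replace d->c
  Step 4: keep 'e'
  Step 5: replace d->c
Total insertions: 0

0


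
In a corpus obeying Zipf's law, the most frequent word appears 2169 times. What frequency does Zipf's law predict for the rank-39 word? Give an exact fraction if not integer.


Zipf's law: freq(rank) = f1 / rank
f1 = 2169, rank = 39
freq = 2169 / 39
GCD(2169, 39) = 3
Simplified: 723/13

723/13


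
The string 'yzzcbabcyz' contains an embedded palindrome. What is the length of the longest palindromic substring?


Scanning 'yzzcbabcyz' for palindromic substrings.
Substring at positions 3-7: 'cbabc'.
Check: reverse('cbabc') = 'cbabc' -> palindrome confirmed.
Neighbouring characters ('z' / 'y') break symmetry, so it cannot extend further.
No longer palindromic substring exists; longest length = 5

5


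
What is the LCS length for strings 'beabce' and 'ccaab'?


DP table for LCS of 'beabce' and 'ccaab':
       c  c  a  a  b
    0  0  0  0  0  0
  b 0  0  0  0  0  1
  e 0  0  0  0  0  1
  a 0  0  0  1  1  1
  b 0  0  0  1  1  2
  c 0  1  1  1  1  2
  e 0  1  1  1  1  2
LCS: 'ab'
LCS length = 2

2


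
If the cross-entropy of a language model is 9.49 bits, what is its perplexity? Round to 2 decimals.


Perplexity formula: PP = 2^H
H = 9.49
PP = 2^9.49
Decompose: 2^9.49 = 2^9 * 2^0.49
2^9 = 512, 2^0.49 ~ 1.4044449
PP ~ 512 * 1.4044449 = 719.0757888
Rounded to 2 decimals: 719.08

719.08


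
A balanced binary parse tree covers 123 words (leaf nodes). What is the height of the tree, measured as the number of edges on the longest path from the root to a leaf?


In a balanced binary tree with n leaves the deepest leaf is ceil(log2(n)) edges below the root.
log2(123) = 6.9425
ceil(6.9425) = 7
height (edges) = 7

7


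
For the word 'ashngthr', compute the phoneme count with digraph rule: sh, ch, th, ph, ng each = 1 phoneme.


Parsing 'ashngthr' greedily, digraphs first:
  'a' -> vowel phoneme (phonemes so far: 1)
  'sh' -> digraph (1 consonant phoneme) (phonemes so far: 2)
  'ng' -> digraph (1 consonant phoneme) (phonemes so far: 3)
  'th' -> digraph (1 consonant phoneme) (phonemes so far: 4)
  'r' -> consonant phoneme (phonemes so far: 5)
Total phonemes: 5

5


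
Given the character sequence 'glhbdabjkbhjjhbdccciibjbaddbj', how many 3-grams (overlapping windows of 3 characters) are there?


String 'glhbdabjkbhjjhbdccciibjbaddbj' has length L = 29.
Number of overlapping n-grams = L - n + 1
Substituting: 29 - 3 + 1 = 27

27


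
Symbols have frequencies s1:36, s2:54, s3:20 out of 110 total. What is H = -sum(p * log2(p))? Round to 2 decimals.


Computing entropy H = -sum(p_i * log2(p_i)):
  s1: p = 36/110 = 0.3273, -p*log2(p) = 0.5274
  s2: p = 54/110 = 0.4909, -p*log2(p) = 0.5039
  s3: p = 20/110 = 0.1818, -p*log2(p) = 0.4472
H = sum of terms = 1.4785
Rounded to 2 decimals: 1.48

1.48


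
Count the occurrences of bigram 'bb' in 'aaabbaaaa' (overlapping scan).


Scanning 'aaabbaaaa' for bigram 'bb':
  Position 0: 'aa' -> no
  Position 1: 'aa' -> no
  Position 2: 'ab' -> no
  Position 3: 'bb' -> MATCH
  Position 4: 'ba' -> no
  Position 5: 'aa' -> no
  Position 6: 'aa' -> no
  Position 7: 'aa' -> no
Total matches: 1

1


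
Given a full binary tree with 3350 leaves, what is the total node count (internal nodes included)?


Leaf nodes (terminals): 3350
Internal nodes = n - 1 = 3350 - 1 = 3349
Total = leaves + internal = 3350 + 3349 = 6699

6699


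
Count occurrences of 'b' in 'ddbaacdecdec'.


Scanning 'ddbaacdecdec' for 'b':
  Position 2: 'b' -> MATCH (count: 1)
Total occurrences of 'b': 1

1


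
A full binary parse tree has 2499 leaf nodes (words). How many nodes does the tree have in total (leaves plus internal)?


Leaf nodes (terminals): 2499
Internal nodes = n - 1 = 2499 - 1 = 2498
Total = leaves + internal = 2499 + 2498 = 4997

4997


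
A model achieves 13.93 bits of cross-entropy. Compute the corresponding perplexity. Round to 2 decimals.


Perplexity formula: PP = 2^H
H = 13.93
PP = 2^13.93
Decompose: 2^13.93 = 2^13 * 2^0.93
2^13 = 8192, 2^0.93 ~ 1.9052760
PP ~ 8192 * 1.9052760 = 15608.0209920
Rounded to 2 decimals: 15608.02

15608.02


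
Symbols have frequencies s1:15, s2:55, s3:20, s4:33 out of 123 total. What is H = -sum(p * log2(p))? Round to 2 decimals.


Computing entropy H = -sum(p_i * log2(p_i)):
  s1: p = 15/123 = 0.1220, -p*log2(p) = 0.3702
  s2: p = 55/123 = 0.4472, -p*log2(p) = 0.5192
  s3: p = 20/123 = 0.1626, -p*log2(p) = 0.4261
  s4: p = 33/123 = 0.2683, -p*log2(p) = 0.5093
H = sum of terms = 1.8248
Rounded to 2 decimals: 1.82

1.82


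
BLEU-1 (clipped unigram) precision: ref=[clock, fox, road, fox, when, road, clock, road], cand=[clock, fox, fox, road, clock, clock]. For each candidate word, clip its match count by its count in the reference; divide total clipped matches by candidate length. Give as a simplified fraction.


Reference word counts: {'clock': 2, 'fox': 2, 'road': 3, 'when': 1}
Checking each candidate word (with clipping):
  'clock' -> in reference (ref count 2, used 1/2) -> match (matches: 1)
  'fox' -> in reference (ref count 2, used 1/2) -> match (matches: 2)
  'fox' -> in reference (ref count 2, used 2/2) -> match (matches: 3)
  'road' -> in reference (ref count 3, used 1/3) -> match (matches: 4)
  'clock' -> in reference (ref count 2, used 2/2) -> match (matches: 5)
  'clock' -> ref count 2 already used up (2/2) -> clipped, no match (matches: 5)
Clipped matches: 5, Candidate length: 6
Precision = 5/6

5/6


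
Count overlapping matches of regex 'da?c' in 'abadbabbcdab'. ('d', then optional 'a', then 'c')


Pattern: da?c means 'd', then optional 'a', then 'c'.
Scanning 'abadbabbcdab' position-by-position:
  Pos 0: window 'aba' -> no
  Pos 1: window 'bad' -> no
  Pos 2: window 'adb' -> no
  Pos 3: window 'dba' -> no
  Pos 4: window 'bab' -> no
  Pos 5: window 'abb' -> no
  Pos 6: window 'bbc' -> no
  Pos 7: window 'bcd' -> no
  Pos 8: window 'cda' -> no
  Pos 9: window 'dab' -> no
  Pos 10: window 'ab' -> no
  Pos 11: window 'b' -> no
Total matches: 0

0


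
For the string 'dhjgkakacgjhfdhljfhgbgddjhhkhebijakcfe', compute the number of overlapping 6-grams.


String 'dhjgkakacgjhfdhljfhgbgddjhhkhebijakcfe' has length L = 38.
Number of overlapping n-grams = L - n + 1
Substituting: 38 - 6 + 1 = 33

33


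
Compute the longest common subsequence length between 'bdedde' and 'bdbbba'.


DP table for LCS of 'bdedde' and 'bdbbba':
       b  d  b  b  b  a
    0  0  0  0  0  0  0
  b 0  1  1  1  1  1  1
  d 0  1  2  2  2  2  2
  e 0  1  2  2  2  2  2
  d 0  1  2  2  2  2  2
  d 0  1  2  2  2  2  2
  e 0  1  2  2  2  2  2
LCS: 'bd'
LCS length = 2

2


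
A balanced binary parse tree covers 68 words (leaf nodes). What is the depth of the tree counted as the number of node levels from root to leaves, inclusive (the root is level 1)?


In a balanced binary tree with n leaves the deepest leaf is ceil(log2(n)) edges below the root,
so counting node levels inclusive of root and leaves gives ceil(log2(n)) + 1 levels.
log2(68) = 6.0875
ceil(6.0875) = 7
levels = 7 + 1 = 8

8


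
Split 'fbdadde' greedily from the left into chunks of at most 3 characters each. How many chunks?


'fbdadde' has 7 characters.
Chunking with max size 3:
  Chunk 1: 'fbd' (positions 0-2)
  Chunk 2: 'add' (positions 3-5)
  Chunk 3: 'e' (positions 6-6)
Total chunks: ceil(7 / 3) = 3

3


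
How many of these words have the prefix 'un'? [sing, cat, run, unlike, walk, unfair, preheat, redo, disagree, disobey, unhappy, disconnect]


Checking each word for prefix 'un':
  'sing' -> no (count: 0)
  'cat' -> no (count: 0)
  'run' -> no (count: 0)
  'unlike' -> YES, starts with 'un' (count: 1)
  'walk' -> no (count: 1)
  'unfair' -> YES, starts with 'un' (count: 2)
  'preheat' -> no (count: 2)
  'redo' -> no (count: 2)
  'disagree' -> no (count: 2)
  'disobey' -> no (count: 2)
  'unhappy' -> YES, starts with 'un' (count: 3)
  'disconnect' -> no (count: 3)
Total with prefix 'un': 3

3


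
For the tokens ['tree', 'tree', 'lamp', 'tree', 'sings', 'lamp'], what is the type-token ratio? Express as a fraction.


Tokens: 6
Unique types: ('lamp', 'sings', 'tree') = 3
TTR = 3/6
Simplify: divide both by 3 -> 1/2
TTR = 1/2

1/2


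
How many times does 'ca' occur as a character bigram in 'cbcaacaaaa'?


Scanning 'cbcaacaaaa' for bigram 'ca':
  Position 0: 'cb' -> no
  Position 1: 'bc' -> no
  Position 2: 'ca' -> MATCH
  Position 3: 'aa' -> no
  Position 4: 'ac' -> no
  Position 5: 'ca' -> MATCH
  Position 6: 'aa' -> no
  Position 7: 'aa' -> no
  Position 8: 'aa' -> no
Total matches: 2

2


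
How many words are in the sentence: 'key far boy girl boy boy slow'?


Counting words by splitting on spaces:
  Word 1: 'key'
  Word 2: 'far'
  Word 3: 'boy'
  Word 4: 'girl'
  Word 5: 'boy'
  Word 6: 'boy'
  Word 7: 'slow'
Total words: 7

7


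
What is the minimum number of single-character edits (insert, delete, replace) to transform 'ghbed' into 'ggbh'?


Building DP table for s1='ghbed' (len 5) and s2='ggbh' (len 4):
       g  g  b  h
    0  1  2  3  4
  g 1  0  1  2  3
  h 2  1  1  2  2
  b 3  2  2  1  2
  e 4  3  3  2  2
  d 5  4  4  3  3
Edit distance = dp[5][4] = 3

3


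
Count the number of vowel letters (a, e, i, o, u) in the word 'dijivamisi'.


Scanning each character of 'dijivamisi':
  Position 1: 'd' -> consonant (running count: 0)
  Position 2: 'i' -> vowel (running count: 1)
  Position 3: 'j' -> consonant (running count: 1)
  Position 4: 'i' -> vowel (running count: 2)
  Position 5: 'v' -> consonant (running count: 2)
  Position 6: 'a' -> vowel (running count: 3)
  Position 7: 'm' -> consonant (running count: 3)
  Position 8: 'i' -> vowel (running count: 4)
  Position 9: 's' -> consonant (running count: 4)
  Position 10: 'i' -> vowel (running count: 5)
Total vowels: 5

5


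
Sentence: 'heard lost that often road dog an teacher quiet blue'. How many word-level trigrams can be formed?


Word trigrams from [10] words:
  Trigram 1: (heard lost that)
  Trigram 2: (lost that often)
  Trigram 3: (that often road)
  Trigram 4: (often road dog)
  Trigram 5: (road dog an)
  Trigram 6: (dog an teacher)
  Trigram 7: (an teacher quiet)
  Trigram 8: (teacher quiet blue)
Total word trigrams: 10 - 2 = 8

8


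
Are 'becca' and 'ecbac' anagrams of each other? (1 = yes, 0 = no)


Sort characters of 'becca': 'abcce'
Sort characters of 'ecbac': 'abcce'
Sorted forms match -> they ARE anagrams
Result: 1

1


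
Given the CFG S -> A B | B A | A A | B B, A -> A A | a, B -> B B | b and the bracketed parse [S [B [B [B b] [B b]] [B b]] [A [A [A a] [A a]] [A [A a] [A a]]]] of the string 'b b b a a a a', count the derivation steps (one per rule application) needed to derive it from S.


Every bracketed nonterminal node [X ...] in the tree is produced by exactly one rule application.
Reading the tree off as a leftmost derivation:
  Step 1: S  =>  B A   (applied S -> B A)
  Step 2: B A  =>  B B A   (applied B -> B B)
  Step 3: B B A  =>  B B B A   (applied B -> B B)
  Step 4: B B B A  =>  b B B A   (applied B -> b)
  Step 5: b B B A  =>  b b B A   (applied B -> b)
  Step 6: b b B A  =>  b b b A   (applied B -> b)
  Step 7: b b b A  =>  b b b A A   (applied A -> A A)
  Step 8: b b b A A  =>  b b b A A A   (applied A -> A A)
  Step 9: b b b A A A  =>  b b b a A A   (applied A -> a)
  Step 10: b b b a A A  =>  b b b a a A   (applied A -> a)
  Step 11: b b b a a A  =>  b b b a a A A   (applied A -> A A)
  Step 12: b b b a a A A  =>  b b b a a a A   (applied A -> a)
  Step 13: b b b a a a A  =>  b b b a a a a   (applied A -> a)
Final yield: b b b a a a a
Total rewrite steps: 13

13


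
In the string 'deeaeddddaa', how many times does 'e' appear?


Scanning 'deeaeddddaa' for 'e':
  Position 1: 'e' -> MATCH (count: 1)
  Position 2: 'e' -> MATCH (count: 2)
  Position 4: 'e' -> MATCH (count: 3)
Total occurrences of 'e': 3

3


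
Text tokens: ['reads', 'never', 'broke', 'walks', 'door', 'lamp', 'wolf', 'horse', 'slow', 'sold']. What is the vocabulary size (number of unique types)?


Listing all tokens and tracking unique types:
  Token 1: 'reads' -> NEW (unique so far: 1)
  Token 2: 'never' -> NEW (unique so far: 2)
  Token 3: 'broke' -> NEW (unique so far: 3)
  Token 4: 'walks' -> NEW (unique so far: 4)
  Token 5: 'door' -> NEW (unique so far: 5)
  Token 6: 'lamp' -> NEW (unique so far: 6)
  Token 7: 'wolf' -> NEW (unique so far: 7)
  Token 8: 'horse' -> NEW (unique so far: 8)
  Token 9: 'slow' -> NEW (unique so far: 9)
  Token 10: 'sold' -> NEW (unique so far: 10)
Unique types: ('broke', 'door', 'horse', 'lamp', 'never', 'reads', 'slow', 'sold', 'walks', 'wolf')
Vocabulary size: 10

10


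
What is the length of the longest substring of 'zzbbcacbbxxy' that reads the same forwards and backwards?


Scanning 'zzbbcacbbxxy' for palindromic substrings.
Substring at positions 2-8: 'bbcacbb'.
Check: reverse('bbcacbb') = 'bbcacbb' -> palindrome confirmed.
Neighbouring characters ('z' / 'x') break symmetry, so it cannot extend further.
No longer palindromic substring exists; longest length = 7

7


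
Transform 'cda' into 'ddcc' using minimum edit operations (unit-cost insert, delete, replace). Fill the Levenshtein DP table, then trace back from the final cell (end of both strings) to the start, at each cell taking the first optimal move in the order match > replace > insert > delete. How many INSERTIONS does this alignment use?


Edit distance = 3. Backtracking from cell (3, 4) with preference match > replace > insert > delete,
then listing the resulting alignment 'cda' -> 'ddcc' left to right:
  Step 1: replace c->d
  Step 2: keep 'd'
  Step 3: insert 'c' [insertion #1]
  Step 4: replace a->c
Total insertions: 1

1


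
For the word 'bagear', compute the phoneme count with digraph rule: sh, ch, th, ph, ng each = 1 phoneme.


Parsing 'bagear' greedily, digraphs first:
  'b' -> consonant phoneme (phonemes so far: 1)
  'a' -> vowel phoneme (phonemes so far: 2)
  'g' -> consonant phoneme (phonemes so far: 3)
  'e' -> vowel phoneme (phonemes so far: 4)
  'a' -> vowel phoneme (phonemes so far: 5)
  'r' -> consonant phoneme (phonemes so far: 6)
Total phonemes: 6

6


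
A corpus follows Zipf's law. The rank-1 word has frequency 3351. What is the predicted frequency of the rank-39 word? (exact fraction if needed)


Zipf's law: freq(rank) = f1 / rank
f1 = 3351, rank = 39
freq = 3351 / 39
GCD(3351, 39) = 3
Simplified: 1117/13

1117/13


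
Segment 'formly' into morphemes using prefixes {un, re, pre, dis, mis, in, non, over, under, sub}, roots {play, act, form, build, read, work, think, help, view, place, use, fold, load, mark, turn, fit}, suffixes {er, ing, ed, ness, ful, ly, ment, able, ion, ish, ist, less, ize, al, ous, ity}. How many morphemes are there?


Segmenting 'formly' against the inventory:
  'form' -> root (morpheme 1)
  'ly' -> suffix (morpheme 2)
Total morphemes: 2

2


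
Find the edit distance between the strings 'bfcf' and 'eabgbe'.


Building DP table for s1='bfcf' (len 4) and s2='eabgbe' (len 6):
       e  a  b  g  b  e
    0  1  2  3  4  5  6
  b 1  1  2  2  3  4  5
  f 2  2  2  3  3  4  5
  c 3  3  3  3  4  4  5
  f 4  4  4  4  4  5  5
Edit distance = dp[4][6] = 5

5


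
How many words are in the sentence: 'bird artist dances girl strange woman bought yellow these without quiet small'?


Counting words by splitting on spaces:
  Word 1: 'bird'
  Word 2: 'artist'
  Word 3: 'dances'
  Word 4: 'girl'
  Word 5: 'strange'
  Word 6: 'woman'
  Word 7: 'bought'
  Word 8: 'yellow'
  Word 9: 'these'
  Word 10: 'without'
  Word 11: 'quiet'
  Word 12: 'small'
Total words: 12

12


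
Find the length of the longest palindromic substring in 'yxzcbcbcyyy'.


Scanning 'yxzcbcbcyyy' for palindromic substrings.
Substring at positions 3-7: 'cbcbc'.
Check: reverse('cbcbc') = 'cbcbc' -> palindrome confirmed.
Neighbouring characters ('z' / 'y') break symmetry, so it cannot extend further.
No longer palindromic substring exists; longest length = 5

5


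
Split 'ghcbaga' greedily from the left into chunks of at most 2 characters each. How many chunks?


'ghcbaga' has 7 characters.
Chunking with max size 2:
  Chunk 1: 'gh' (positions 0-1)
  Chunk 2: 'cb' (positions 2-3)
  Chunk 3: 'ag' (positions 4-5)
  Chunk 4: 'a' (positions 6-6)
Total chunks: ceil(7 / 2) = 4

4


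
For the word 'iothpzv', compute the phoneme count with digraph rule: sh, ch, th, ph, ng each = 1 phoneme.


Parsing 'iothpzv' greedily, digraphs first:
  'i' -> vowel phoneme (phonemes so far: 1)
  'o' -> vowel phoneme (phonemes so far: 2)
  'th' -> digraph (1 consonant phoneme) (phonemes so far: 3)
  'p' -> consonant phoneme (phonemes so far: 4)
  'z' -> consonant phoneme (phonemes so far: 5)
  'v' -> consonant phoneme (phonemes so far: 6)
Total phonemes: 6

6
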